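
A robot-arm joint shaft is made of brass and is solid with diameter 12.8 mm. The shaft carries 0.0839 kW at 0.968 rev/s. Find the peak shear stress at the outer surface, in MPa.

33.5 MPa

ω = 2π·0.968 = 6.082 rad/s, so T = P/ω = 0.0839×10³ / 6.082 = 13.79 N·m.
J = πd⁴/32 = π(0.0128)⁴/32 = 2.635×10^-9 m⁴.
τ_max = T·r/J = 13.79 × 0.00640 / 2.635×10^-9 = 3.350×10^7 Pa.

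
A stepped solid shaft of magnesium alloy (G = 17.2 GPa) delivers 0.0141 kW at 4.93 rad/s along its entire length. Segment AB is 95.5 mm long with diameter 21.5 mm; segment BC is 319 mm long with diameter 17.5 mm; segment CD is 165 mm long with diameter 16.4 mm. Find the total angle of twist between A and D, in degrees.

0.595°

ω = 4.93 rad/s, so T = P/ω = 0.0141×10³ / 4.930 = 2.860 N·m.
J_AB = π(0.0215)⁴/32 = 2.10×10^-8 m⁴; J_BC = π(0.0175)⁴/32 = 9.21×10^-9 m⁴; J_CD = π(0.0164)⁴/32 = 7.10×10^-9 m⁴.
θ = (T/G)·Σ L_i/J_i = (2.860/17.2×10⁹)·(0.0955/2.10×10^-8 + 0.319/9.21×10^-9 + 0.165/7.10×10^-9) = 0.01038 rad.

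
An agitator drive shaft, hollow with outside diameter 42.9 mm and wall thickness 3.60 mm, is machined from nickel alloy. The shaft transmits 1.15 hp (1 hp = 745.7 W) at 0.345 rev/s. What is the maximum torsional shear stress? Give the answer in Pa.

4.90e7 Pa

ω = 2π·0.345 = 2.168 rad/s, so T = P/ω = 1.15×745.7 / 2.168 = 395.6 N·m.
J = π(d_o⁴ − d_i⁴)/32 = π(0.0429⁴ − 0.0357⁴)/32 = 1.731×10^-7 m⁴.
τ_max = T·r/J = 395.6 × 0.0215 / 1.731×10^-7 = 4.903×10^7 Pa.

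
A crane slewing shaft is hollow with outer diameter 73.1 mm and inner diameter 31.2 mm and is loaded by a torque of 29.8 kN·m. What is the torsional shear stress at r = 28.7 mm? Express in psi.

45800 psi

J = π(d_o⁴ − d_i⁴)/32 = π(0.0731⁴ − 0.0312⁴)/32 = 2.710×10^-6 m⁴.
Shear stress varies linearly with radius: τ = T·r/J = 29800 × 0.0287 / 2.710×10^-6 = 3.156×10^8 Pa.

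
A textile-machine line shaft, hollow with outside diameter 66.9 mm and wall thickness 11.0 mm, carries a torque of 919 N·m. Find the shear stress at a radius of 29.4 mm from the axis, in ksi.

2.50 ksi

J = π(d_o⁴ − d_i⁴)/32 = π(0.0669⁴ − 0.0449⁴)/32 = 1.568×10^-6 m⁴.
Shear stress varies linearly with radius: τ = T·r/J = 919.0 × 0.0294 / 1.568×10^-6 = 1.724×10^7 Pa.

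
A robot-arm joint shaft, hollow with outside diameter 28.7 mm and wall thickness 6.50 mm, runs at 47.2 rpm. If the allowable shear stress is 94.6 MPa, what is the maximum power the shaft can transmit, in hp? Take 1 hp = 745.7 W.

2.65 hp

J = π(d_o⁴ − d_i⁴)/32 = π(0.0287⁴ − 0.0157⁴)/32 = 6.064×10^-8 m⁴.
T_max = τ_allow·J/r = 9.46×10^7 × 6.064×10^-8 / 0.0143 = 399.8 N·m.
ω = 2π·47.2/60 = 4.943 rad/s, so P_max = T_max·ω = 1976 W.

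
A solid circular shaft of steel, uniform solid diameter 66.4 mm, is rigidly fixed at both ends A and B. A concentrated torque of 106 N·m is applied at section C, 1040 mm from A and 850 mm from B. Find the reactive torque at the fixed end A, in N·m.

With uniform GJ and both ends fixed, compatibility θ_AC = θ_CB gives T_A·a = T_B·b, together with T_A + T_B = T₀.
T_A = T₀·b/(a+b) = 106.0·850/1890 = 47.67 N·m; T_B = 58.33 N·m.

47.7 N·m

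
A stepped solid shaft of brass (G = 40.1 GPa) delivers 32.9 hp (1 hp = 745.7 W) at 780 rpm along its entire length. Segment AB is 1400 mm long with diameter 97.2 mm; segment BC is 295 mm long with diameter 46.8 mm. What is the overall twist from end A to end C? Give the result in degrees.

ω = 2π·780/60 = 81.68 rad/s, so T = P/ω = 32.9×745.7 / 81.68 = 300.4 N·m.
J_AB = π(0.0972)⁴/32 = 8.76×10^-6 m⁴; J_BC = π(0.0468)⁴/32 = 4.71×10^-7 m⁴.
θ = (T/G)·Σ L_i/J_i = (300.4/40.1×10⁹)·(1.40/8.76×10^-6 + 0.295/4.71×10^-7) = 5.888×10^-3 rad.

0.337°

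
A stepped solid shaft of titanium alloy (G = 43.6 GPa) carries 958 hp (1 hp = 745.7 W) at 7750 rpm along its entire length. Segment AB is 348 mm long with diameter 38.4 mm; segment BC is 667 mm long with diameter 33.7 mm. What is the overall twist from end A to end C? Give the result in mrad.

ω = 2π·7750/60 = 811.6 rad/s, so T = P/ω = 958×745.7 / 811.6 = 880.2 N·m.
J_AB = π(0.0384)⁴/32 = 2.13×10^-7 m⁴; J_BC = π(0.0337)⁴/32 = 1.27×10^-7 m⁴.
θ = (T/G)·Σ L_i/J_i = (880.2/43.6×10⁹)·(0.348/2.13×10^-7 + 0.667/1.27×10^-7) = 0.1393 rad.

139 mrad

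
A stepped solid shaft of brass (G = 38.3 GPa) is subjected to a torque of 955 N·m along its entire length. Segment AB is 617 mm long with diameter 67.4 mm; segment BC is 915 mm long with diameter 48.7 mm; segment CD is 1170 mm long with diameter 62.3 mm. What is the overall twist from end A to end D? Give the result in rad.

J_AB = π(0.0674)⁴/32 = 2.03×10^-6 m⁴; J_BC = π(0.0487)⁴/32 = 5.52×10^-7 m⁴; J_CD = π(0.0623)⁴/32 = 1.48×10^-6 m⁴.
θ = (T/G)·Σ L_i/J_i = (955.0/38.3×10⁹)·(0.617/2.03×10^-6 + 0.915/5.52×10^-7 + 1.17/1.48×10^-6) = 0.06863 rad.

0.0686 rad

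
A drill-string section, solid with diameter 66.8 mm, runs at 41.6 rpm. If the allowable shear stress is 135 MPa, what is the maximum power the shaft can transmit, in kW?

J = πd⁴/32 = π(0.0668)⁴/32 = 1.955×10^-6 m⁴.
T_max = τ_allow·J/r = 1.35×10^8 × 1.955×10^-6 / 0.0334 = 7901 N·m.
ω = 2π·41.6/60 = 4.356 rad/s, so P_max = T_max·ω = 3.442×10^4 W.

34.4 kW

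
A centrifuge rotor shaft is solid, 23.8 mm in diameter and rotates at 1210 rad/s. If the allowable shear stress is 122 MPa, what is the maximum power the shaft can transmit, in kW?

391 kW

J = πd⁴/32 = π(0.0238)⁴/32 = 3.150×10^-8 m⁴.
T_max = τ_allow·J/r = 1.22×10^8 × 3.150×10^-8 / 0.0119 = 322.9 N·m.
ω = 1210 rad/s, so P_max = T_max·ω = 3.908×10^5 W.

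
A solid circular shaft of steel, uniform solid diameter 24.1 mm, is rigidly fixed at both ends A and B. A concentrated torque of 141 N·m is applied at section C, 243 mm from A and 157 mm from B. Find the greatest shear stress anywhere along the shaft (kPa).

31200 kPa

With uniform GJ and both ends fixed, compatibility θ_AC = θ_CB gives T_A·a = T_B·b, together with T_A + T_B = T₀.
T_A = T₀·b/(a+b) = 141.0·157/400.0 = 55.34 N·m; T_B = 85.66 N·m.
τ in each portion: τ_AC = 2.01×10^7 Pa, τ_CB = 3.12×10^7 Pa; maximum is in CB.
τ_max = T_CB·r/J = 85.66·0.0120/3.31×10^-8 = 3.117×10^7 Pa.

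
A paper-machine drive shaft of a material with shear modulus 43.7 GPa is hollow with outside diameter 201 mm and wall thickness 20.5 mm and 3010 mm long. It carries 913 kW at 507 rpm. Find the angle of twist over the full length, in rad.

ω = 2π·507/60 = 53.09 rad/s, so T = P/ω = 913×10³ / 53.09 = 17200 N·m.
J = π(d_o⁴ − d_i⁴)/32 = π(0.201⁴ − 0.160⁴)/32 = 9.591×10^-5 m⁴.
θ = T·L/(G·J) = 17200 × 3.01 / (43.7×10⁹ × 9.591×10^-5) = 0.01235 rad.

0.0124 rad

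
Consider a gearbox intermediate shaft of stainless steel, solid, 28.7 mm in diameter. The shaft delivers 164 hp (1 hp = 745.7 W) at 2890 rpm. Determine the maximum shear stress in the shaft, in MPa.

87.1 MPa

ω = 2π·2890/60 = 302.6 rad/s, so T = P/ω = 164×745.7 / 302.6 = 404.1 N·m.
J = πd⁴/32 = π(0.0287)⁴/32 = 6.661×10^-8 m⁴.
τ_max = T·r/J = 404.1 × 0.0143 / 6.661×10^-8 = 8.706×10^7 Pa.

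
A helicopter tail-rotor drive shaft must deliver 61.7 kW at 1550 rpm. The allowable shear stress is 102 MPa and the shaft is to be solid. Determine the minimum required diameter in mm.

26.7 mm

ω = 2π·1550/60 = 162.3 rad/s, so T = P/ω = 61.7×10³ / 162.3 = 380.1 N·m.
For a solid shaft τ_max = 16T/(πd³), so d = (16T/(π τ_allow))^(1/3) = (16·380.1/(π·1.02×10^8))^(1/3) = 0.02667 m.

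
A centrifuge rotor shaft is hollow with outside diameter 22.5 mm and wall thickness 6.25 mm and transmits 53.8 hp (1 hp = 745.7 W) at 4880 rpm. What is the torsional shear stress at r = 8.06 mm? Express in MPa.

ω = 2π·4880/60 = 511.0 rad/s, so T = P/ω = 53.8×745.7 / 511.0 = 78.51 N·m.
J = π(d_o⁴ − d_i⁴)/32 = π(0.0225⁴ − 0.0100⁴)/32 = 2.418×10^-8 m⁴.
Shear stress varies linearly with radius: τ = T·r/J = 78.51 × 0.00806 / 2.418×10^-8 = 2.617×10^7 Pa.

26.2 MPa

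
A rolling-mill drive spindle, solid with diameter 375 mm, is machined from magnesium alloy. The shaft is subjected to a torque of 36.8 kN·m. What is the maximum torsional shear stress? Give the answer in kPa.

J = πd⁴/32 = π(0.375)⁴/32 = 1.941×10^-3 m⁴.
τ_max = T·r/J = 36800 × 0.188 / 1.941×10^-3 = 3.554×10^6 Pa.

3550 kPa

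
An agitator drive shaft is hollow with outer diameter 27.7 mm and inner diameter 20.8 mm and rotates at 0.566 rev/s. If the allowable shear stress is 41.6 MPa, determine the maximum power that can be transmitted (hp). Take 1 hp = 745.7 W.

J = π(d_o⁴ − d_i⁴)/32 = π(0.0277⁴ − 0.0208⁴)/32 = 3.942×10^-8 m⁴.
T_max = τ_allow·J/r = 4.16×10^7 × 3.942×10^-8 / 0.0138 = 118.4 N·m.
ω = 2π·0.566 = 3.556 rad/s, so P_max = T_max·ω = 421.1 W.

0.565 hp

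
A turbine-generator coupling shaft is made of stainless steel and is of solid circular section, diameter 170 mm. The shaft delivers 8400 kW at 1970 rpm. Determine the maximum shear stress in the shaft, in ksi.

ω = 2π·1970/60 = 206.3 rad/s, so T = P/ω = 8400×10³ / 206.3 = 40720 N·m.
J = πd⁴/32 = π(0.170)⁴/32 = 8.200×10^-5 m⁴.
τ_max = T·r/J = 40720 × 0.0850 / 8.200×10^-5 = 4.221×10^7 Pa.

6.12 ksi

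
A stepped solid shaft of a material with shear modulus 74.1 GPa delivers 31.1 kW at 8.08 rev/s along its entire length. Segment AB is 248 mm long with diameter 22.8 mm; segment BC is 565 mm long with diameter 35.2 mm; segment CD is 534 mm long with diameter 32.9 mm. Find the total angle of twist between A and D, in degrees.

ω = 2π·8.08 = 50.77 rad/s, so T = P/ω = 31.1×10³ / 50.77 = 612.6 N·m.
J_AB = π(0.0228)⁴/32 = 2.65×10^-8 m⁴; J_BC = π(0.0352)⁴/32 = 1.51×10^-7 m⁴; J_CD = π(0.0329)⁴/32 = 1.15×10^-7 m⁴.
θ = (T/G)·Σ L_i/J_i = (612.6/74.1×10⁹)·(0.248/2.65×10^-8 + 0.565/1.51×10^-7 + 0.534/1.15×10^-7) = 0.1467 rad.

8.40°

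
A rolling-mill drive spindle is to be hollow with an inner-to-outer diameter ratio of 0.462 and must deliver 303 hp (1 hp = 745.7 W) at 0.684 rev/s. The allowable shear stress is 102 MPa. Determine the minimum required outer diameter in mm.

ω = 2π·0.684 = 4.298 rad/s, so T = P/ω = 303×745.7 / 4.298 = 52570 N·m.
For a hollow shaft with d_i/d_o = 0.462: τ_max = 16T/(π d_o³ (1−k⁴)), so d_o = [16T/(π τ_allow (1−k⁴))]^(1/3) = [16·52570/(π·1.02×10^8·0.9544)]^(1/3) = 0.1401 m.

140 mm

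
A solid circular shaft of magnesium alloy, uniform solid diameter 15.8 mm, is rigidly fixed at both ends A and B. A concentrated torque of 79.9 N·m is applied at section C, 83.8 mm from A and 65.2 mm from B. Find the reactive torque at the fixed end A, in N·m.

With uniform GJ and both ends fixed, compatibility θ_AC = θ_CB gives T_A·a = T_B·b, together with T_A + T_B = T₀.
T_A = T₀·b/(a+b) = 79.90·65.2/149.0 = 34.96 N·m; T_B = 44.94 N·m.

35.0 N·m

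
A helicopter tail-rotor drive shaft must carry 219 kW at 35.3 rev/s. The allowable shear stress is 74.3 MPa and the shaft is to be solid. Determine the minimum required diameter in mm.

ω = 2π·35.3 = 221.8 rad/s, so T = P/ω = 219×10³ / 221.8 = 987.4 N·m.
For a solid shaft τ_max = 16T/(πd³), so d = (16T/(π τ_allow))^(1/3) = (16·987.4/(π·7.43×10^7))^(1/3) = 0.04075 m.

40.8 mm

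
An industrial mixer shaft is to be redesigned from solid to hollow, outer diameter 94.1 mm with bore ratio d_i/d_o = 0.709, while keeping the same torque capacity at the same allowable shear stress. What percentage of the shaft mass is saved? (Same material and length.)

Equal τ_max and T ⇒ the solid shaft needs d_s³ = d_o³(1−k⁴), so d_s = 94.1·(1−0.709⁴)^(1/3) = 85.39 mm.
Area ratio A_h/A_s = d_o²(1−k²)/d_s² = (1−k²)/(1−k⁴)^(2/3) = 0.6039.
Mass saving = 1 − 0.6039 = 39.6 %.

39.6 %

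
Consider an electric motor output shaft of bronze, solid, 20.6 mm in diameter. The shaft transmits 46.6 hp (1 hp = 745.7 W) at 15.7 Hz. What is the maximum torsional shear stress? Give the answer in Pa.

ω = 2π·15.7 = 98.65 rad/s, so T = P/ω = 46.6×745.7 / 98.65 = 352.3 N·m.
J = πd⁴/32 = π(0.0206)⁴/32 = 1.768×10^-8 m⁴.
τ_max = T·r/J = 352.3 × 0.0103 / 1.768×10^-8 = 2.052×10^8 Pa.

2.05e8 Pa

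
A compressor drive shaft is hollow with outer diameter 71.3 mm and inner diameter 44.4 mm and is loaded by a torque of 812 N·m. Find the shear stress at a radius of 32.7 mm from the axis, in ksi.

1.79 ksi

J = π(d_o⁴ − d_i⁴)/32 = π(0.0713⁴ − 0.0444⁴)/32 = 2.156×10^-6 m⁴.
Shear stress varies linearly with radius: τ = T·r/J = 812.0 × 0.0327 / 2.156×10^-6 = 1.232×10^7 Pa.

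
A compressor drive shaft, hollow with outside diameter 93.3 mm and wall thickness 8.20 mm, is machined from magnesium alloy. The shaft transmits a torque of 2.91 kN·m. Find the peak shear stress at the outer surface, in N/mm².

33.9 N/mm²

J = π(d_o⁴ − d_i⁴)/32 = π(0.0933⁴ − 0.0769⁴)/32 = 4.006×10^-6 m⁴.
τ_max = T·r/J = 2910 × 0.0466 / 4.006×10^-6 = 3.389×10^7 Pa.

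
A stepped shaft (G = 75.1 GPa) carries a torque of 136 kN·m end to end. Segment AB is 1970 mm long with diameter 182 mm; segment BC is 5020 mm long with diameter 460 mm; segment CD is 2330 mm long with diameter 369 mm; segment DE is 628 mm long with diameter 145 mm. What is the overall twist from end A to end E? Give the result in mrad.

63.7 mrad

J_AB = π(0.182)⁴/32 = 1.08×10^-4 m⁴; J_BC = π(0.460)⁴/32 = 4.40×10^-3 m⁴; J_CD = π(0.369)⁴/32 = 1.82×10^-3 m⁴; J_DE = π(0.145)⁴/32 = 4.34×10^-5 m⁴.
θ = (T/G)·Σ L_i/J_i = (136000/75.1×10⁹)·(1.97/1.08×10^-4 + 5.02/4.40×10^-3 + 2.33/1.82×10^-3 + 0.628/4.34×10^-5) = 0.06371 rad.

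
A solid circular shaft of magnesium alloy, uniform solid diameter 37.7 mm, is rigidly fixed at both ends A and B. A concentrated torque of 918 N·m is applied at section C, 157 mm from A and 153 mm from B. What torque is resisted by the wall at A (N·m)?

453 N·m

With uniform GJ and both ends fixed, compatibility θ_AC = θ_CB gives T_A·a = T_B·b, together with T_A + T_B = T₀.
T_A = T₀·b/(a+b) = 918.0·153/310.0 = 453.1 N·m; T_B = 464.9 N·m.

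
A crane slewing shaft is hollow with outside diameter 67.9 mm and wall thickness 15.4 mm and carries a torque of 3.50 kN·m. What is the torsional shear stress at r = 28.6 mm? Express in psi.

7640 psi

J = π(d_o⁴ − d_i⁴)/32 = π(0.0679⁴ − 0.0371⁴)/32 = 1.901×10^-6 m⁴.
Shear stress varies linearly with radius: τ = T·r/J = 3500 × 0.0286 / 1.901×10^-6 = 5.266×10^7 Pa.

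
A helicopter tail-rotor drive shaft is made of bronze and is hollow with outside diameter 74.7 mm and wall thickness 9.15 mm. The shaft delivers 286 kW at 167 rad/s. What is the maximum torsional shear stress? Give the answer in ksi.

ω = 167 rad/s, so T = P/ω = 286×10³ / 167.0 = 1713 N·m.
J = π(d_o⁴ − d_i⁴)/32 = π(0.0747⁴ − 0.0564⁴)/32 = 2.064×10^-6 m⁴.
τ_max = T·r/J = 1713 × 0.0374 / 2.064×10^-6 = 3.100×10^7 Pa.

4.50 ksi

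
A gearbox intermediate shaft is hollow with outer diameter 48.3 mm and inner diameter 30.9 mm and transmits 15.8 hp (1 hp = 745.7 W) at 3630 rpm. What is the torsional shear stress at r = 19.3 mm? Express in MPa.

1.34 MPa

ω = 2π·3630/60 = 380.1 rad/s, so T = P/ω = 15.8×745.7 / 380.1 = 30.99 N·m.
J = π(d_o⁴ − d_i⁴)/32 = π(0.0483⁴ − 0.0309⁴)/32 = 4.448×10^-7 m⁴.
Shear stress varies linearly with radius: τ = T·r/J = 30.99 × 0.0193 / 4.448×10^-7 = 1.345×10^6 Pa.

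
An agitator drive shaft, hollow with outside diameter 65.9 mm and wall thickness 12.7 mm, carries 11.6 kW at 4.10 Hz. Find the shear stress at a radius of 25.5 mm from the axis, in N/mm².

7.23 N/mm²

ω = 2π·4.10 = 25.76 rad/s, so T = P/ω = 11.6×10³ / 25.76 = 450.3 N·m.
J = π(d_o⁴ − d_i⁴)/32 = π(0.0659⁴ − 0.0405⁴)/32 = 1.587×10^-6 m⁴.
Shear stress varies linearly with radius: τ = T·r/J = 450.3 × 0.0255 / 1.587×10^-6 = 7.233×10^6 Pa.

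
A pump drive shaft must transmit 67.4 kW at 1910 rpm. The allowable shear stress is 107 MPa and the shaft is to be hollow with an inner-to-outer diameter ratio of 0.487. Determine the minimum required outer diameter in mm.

25.7 mm

ω = 2π·1910/60 = 200.0 rad/s, so T = P/ω = 67.4×10³ / 200.0 = 337.0 N·m.
For a hollow shaft with d_i/d_o = 0.487: τ_max = 16T/(π d_o³ (1−k⁴)), so d_o = [16T/(π τ_allow (1−k⁴))]^(1/3) = [16·337.0/(π·1.07×10^8·0.9438)]^(1/3) = 0.02571 m.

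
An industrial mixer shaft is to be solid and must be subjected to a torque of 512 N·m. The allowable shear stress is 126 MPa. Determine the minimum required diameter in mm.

For a solid shaft τ_max = 16T/(πd³), so d = (16T/(π τ_allow))^(1/3) = (16·512.0/(π·1.26×10^8))^(1/3) = 0.02746 m.

27.5 mm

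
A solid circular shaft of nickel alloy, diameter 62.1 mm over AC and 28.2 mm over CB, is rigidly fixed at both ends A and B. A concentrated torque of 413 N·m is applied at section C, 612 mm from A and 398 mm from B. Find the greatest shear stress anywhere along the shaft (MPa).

8.24 MPa

Compatibility: T_A·a/J_AC = T_B·b/J_CB with T_A + T_B = T₀.
J_AC = 1.46×10^-6 m⁴, J_CB = 6.21×10^-8 m⁴, so T_A = T₀·(J_AC/a)/((J_AC/a)+(J_CB/b)) = 387.7 N·m, T_B = 25.35 N·m.
τ in each portion: τ_AC = 8.24×10^6 Pa, τ_CB = 5.76×10^6 Pa; maximum is in AC.
τ_max = T_AC·r/J = 387.7·0.0311/1.46×10^-6 = 8.244×10^6 Pa.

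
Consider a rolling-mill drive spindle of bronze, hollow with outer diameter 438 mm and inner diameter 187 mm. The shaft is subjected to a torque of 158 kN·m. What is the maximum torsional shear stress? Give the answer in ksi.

J = π(d_o⁴ − d_i⁴)/32 = π(0.438⁴ − 0.187⁴)/32 = 3.493×10^-3 m⁴.
τ_max = T·r/J = 158000 × 0.219 / 3.493×10^-3 = 9.906×10^6 Pa.

1.44 ksi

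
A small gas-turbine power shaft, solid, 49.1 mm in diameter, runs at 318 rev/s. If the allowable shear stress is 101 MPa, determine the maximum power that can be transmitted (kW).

4690 kW

J = πd⁴/32 = π(0.0491)⁴/32 = 5.706×10^-7 m⁴.
T_max = τ_allow·J/r = 1.01×10^8 × 5.706×10^-7 / 0.0246 = 2347 N·m.
ω = 2π·318 = 1998 rad/s, so P_max = T_max·ω = 4.690×10^6 W.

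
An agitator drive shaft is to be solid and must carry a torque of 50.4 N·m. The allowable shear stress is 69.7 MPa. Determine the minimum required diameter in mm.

For a solid shaft τ_max = 16T/(πd³), so d = (16T/(π τ_allow))^(1/3) = (16·50.40/(π·6.97×10^7))^(1/3) = 0.01544 m.

15.4 mm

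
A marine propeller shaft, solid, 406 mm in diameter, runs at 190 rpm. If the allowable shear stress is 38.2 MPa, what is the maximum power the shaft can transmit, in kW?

9990 kW

J = πd⁴/32 = π(0.406)⁴/32 = 2.667×10^-3 m⁴.
T_max = τ_allow·J/r = 3.82×10^7 × 2.667×10^-3 / 0.203 = 502000 N·m.
ω = 2π·190/60 = 19.90 rad/s, so P_max = T_max·ω = 9.987×10^6 W.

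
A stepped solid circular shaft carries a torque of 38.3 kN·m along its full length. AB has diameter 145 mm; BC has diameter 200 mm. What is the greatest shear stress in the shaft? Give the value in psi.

9280 psi

Under the same torque, τ_max = 16T/(πd³) is largest where d is smallest — segment AB (d = 145 mm).
τ_max = 16·38300/(π·(0.145)³) = 6.398×10^7 Pa.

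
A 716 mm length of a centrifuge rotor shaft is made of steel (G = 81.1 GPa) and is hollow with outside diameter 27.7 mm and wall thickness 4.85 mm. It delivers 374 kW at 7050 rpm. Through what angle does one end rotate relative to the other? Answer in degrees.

ω = 2π·7050/60 = 738.3 rad/s, so T = P/ω = 374×10³ / 738.3 = 506.6 N·m.
J = π(d_o⁴ − d_i⁴)/32 = π(0.0277⁴ − 0.0180⁴)/32 = 4.749×10^-8 m⁴.
θ = T·L/(G·J) = 506.6 × 0.716 / (81.1×10⁹ × 4.749×10^-8) = 0.09417 rad.

5.40°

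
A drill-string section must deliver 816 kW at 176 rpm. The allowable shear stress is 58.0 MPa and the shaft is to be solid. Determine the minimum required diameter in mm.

ω = 2π·176/60 = 18.43 rad/s, so T = P/ω = 816×10³ / 18.43 = 44270 N·m.
For a solid shaft τ_max = 16T/(πd³), so d = (16T/(π τ_allow))^(1/3) = (16·44270/(π·5.80×10^7))^(1/3) = 0.1572 m.

157 mm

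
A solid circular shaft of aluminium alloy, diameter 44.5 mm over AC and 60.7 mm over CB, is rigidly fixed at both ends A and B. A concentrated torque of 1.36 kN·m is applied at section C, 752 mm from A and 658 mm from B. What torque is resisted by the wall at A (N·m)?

274 N·m

Compatibility: T_A·a/J_AC = T_B·b/J_CB with T_A + T_B = T₀.
J_AC = 3.85×10^-7 m⁴, J_CB = 1.33×10^-6 m⁴, so T_A = T₀·(J_AC/a)/((J_AC/a)+(J_CB/b)) = 274.4 N·m, T_B = 1086 N·m.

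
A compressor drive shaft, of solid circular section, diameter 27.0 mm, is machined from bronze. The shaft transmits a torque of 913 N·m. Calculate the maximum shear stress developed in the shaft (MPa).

J = πd⁴/32 = π(0.0270)⁴/32 = 5.217×10^-8 m⁴.
τ_max = T·r/J = 913.0 × 0.0135 / 5.217×10^-8 = 2.362×10^8 Pa.

236 MPa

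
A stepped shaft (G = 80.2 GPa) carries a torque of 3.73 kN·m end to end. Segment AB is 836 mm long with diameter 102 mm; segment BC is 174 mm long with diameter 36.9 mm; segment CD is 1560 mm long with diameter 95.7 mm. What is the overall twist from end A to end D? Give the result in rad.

0.0569 rad

J_AB = π(0.102)⁴/32 = 1.06×10^-5 m⁴; J_BC = π(0.0369)⁴/32 = 1.82×10^-7 m⁴; J_CD = π(0.0957)⁴/32 = 8.23×10^-6 m⁴.
θ = (T/G)·Σ L_i/J_i = (3730/80.2×10⁹)·(0.836/1.06×10^-5 + 0.174/1.82×10^-7 + 1.56/8.23×10^-6) = 0.05693 rad.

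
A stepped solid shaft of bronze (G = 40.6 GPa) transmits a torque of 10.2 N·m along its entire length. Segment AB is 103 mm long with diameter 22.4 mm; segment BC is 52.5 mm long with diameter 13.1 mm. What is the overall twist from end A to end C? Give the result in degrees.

J_AB = π(0.0224)⁴/32 = 2.47×10^-8 m⁴; J_BC = π(0.0131)⁴/32 = 2.89×10^-9 m⁴.
θ = (T/G)·Σ L_i/J_i = (10.20/40.6×10⁹)·(0.103/2.47×10^-8 + 0.0525/2.89×10^-9) = 5.609×10^-3 rad.

0.321°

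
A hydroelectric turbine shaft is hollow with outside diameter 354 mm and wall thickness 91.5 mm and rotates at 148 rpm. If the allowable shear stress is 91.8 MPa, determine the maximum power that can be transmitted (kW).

11700 kW

J = π(d_o⁴ − d_i⁴)/32 = π(0.354⁴ − 0.171⁴)/32 = 1.458×10^-3 m⁴.
T_max = τ_allow·J/r = 9.18×10^7 × 1.458×10^-3 / 0.177 = 756100 N·m.
ω = 2π·148/60 = 15.50 rad/s, so P_max = T_max·ω = 1.172×10^7 W.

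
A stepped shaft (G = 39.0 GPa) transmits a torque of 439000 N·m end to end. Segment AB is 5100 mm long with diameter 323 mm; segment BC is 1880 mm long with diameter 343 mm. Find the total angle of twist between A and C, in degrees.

J_AB = π(0.323)⁴/32 = 1.07×10^-3 m⁴; J_BC = π(0.343)⁴/32 = 1.36×10^-3 m⁴.
θ = (T/G)·Σ L_i/J_i = (439000/39.0×10⁹)·(5.10/1.07×10^-3 + 1.88/1.36×10^-3) = 0.06930 rad.

3.97°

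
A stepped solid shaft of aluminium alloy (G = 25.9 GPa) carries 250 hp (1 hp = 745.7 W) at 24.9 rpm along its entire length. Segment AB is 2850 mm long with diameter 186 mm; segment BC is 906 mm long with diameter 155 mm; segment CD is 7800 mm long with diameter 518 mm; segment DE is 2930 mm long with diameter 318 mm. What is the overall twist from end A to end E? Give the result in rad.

0.122 rad

ω = 2π·24.9/60 = 2.608 rad/s, so T = P/ω = 250×745.7 / 2.608 = 71500 N·m.
J_AB = π(0.186)⁴/32 = 1.18×10^-4 m⁴; J_BC = π(0.155)⁴/32 = 5.67×10^-5 m⁴; J_CD = π(0.518)⁴/32 = 7.07×10^-3 m⁴; J_DE = π(0.318)⁴/32 = 1.00×10^-3 m⁴.
θ = (T/G)·Σ L_i/J_i = (71500/25.9×10⁹)·(2.85/1.18×10^-4 + 0.906/5.67×10^-5 + 7.80/7.07×10^-3 + 2.93/1.00×10^-3) = 0.1222 rad.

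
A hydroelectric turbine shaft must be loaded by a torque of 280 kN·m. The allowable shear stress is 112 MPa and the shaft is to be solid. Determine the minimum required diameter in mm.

For a solid shaft τ_max = 16T/(πd³), so d = (16T/(π τ_allow))^(1/3) = (16·280000/(π·1.12×10^8))^(1/3) = 0.2335 m.

234 mm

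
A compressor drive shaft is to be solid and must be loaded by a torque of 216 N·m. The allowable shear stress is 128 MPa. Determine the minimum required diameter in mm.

20.5 mm

For a solid shaft τ_max = 16T/(πd³), so d = (16T/(π τ_allow))^(1/3) = (16·216.0/(π·1.28×10^8))^(1/3) = 0.02048 m.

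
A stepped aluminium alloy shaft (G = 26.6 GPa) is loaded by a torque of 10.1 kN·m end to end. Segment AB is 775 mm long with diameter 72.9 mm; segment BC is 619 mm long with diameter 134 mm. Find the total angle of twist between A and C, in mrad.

114 mrad

J_AB = π(0.0729)⁴/32 = 2.77×10^-6 m⁴; J_BC = π(0.134)⁴/32 = 3.17×10^-5 m⁴.
θ = (T/G)·Σ L_i/J_i = (10100/26.6×10⁹)·(0.775/2.77×10^-6 + 0.619/3.17×10^-5) = 0.1136 rad.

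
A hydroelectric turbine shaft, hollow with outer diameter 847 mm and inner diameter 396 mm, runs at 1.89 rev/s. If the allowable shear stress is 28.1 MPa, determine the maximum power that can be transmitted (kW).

J = π(d_o⁴ − d_i⁴)/32 = π(0.847⁴ − 0.396⁴)/32 = 0.04811 m⁴.
T_max = τ_allow·J/r = 2.81×10^7 × 0.04811 / 0.423 = 3.192e6 N·m.
ω = 2π·1.89 = 11.88 rad/s, so P_max = T_max·ω = 3.791×10^7 W.

37900 kW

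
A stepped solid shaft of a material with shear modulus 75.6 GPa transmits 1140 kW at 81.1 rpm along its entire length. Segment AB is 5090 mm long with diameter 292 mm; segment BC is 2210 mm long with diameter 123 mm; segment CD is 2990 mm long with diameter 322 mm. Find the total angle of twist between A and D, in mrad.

192 mrad

ω = 2π·81.1/60 = 8.493 rad/s, so T = P/ω = 1140×10³ / 8.493 = 134200 N·m.
J_AB = π(0.292)⁴/32 = 7.14×10^-4 m⁴; J_BC = π(0.123)⁴/32 = 2.25×10^-5 m⁴; J_CD = π(0.322)⁴/32 = 1.06×10^-3 m⁴.
θ = (T/G)·Σ L_i/J_i = (134200/75.6×10⁹)·(5.09/7.14×10^-4 + 2.21/2.25×10^-5 + 2.99/1.06×10^-3) = 0.1923 rad.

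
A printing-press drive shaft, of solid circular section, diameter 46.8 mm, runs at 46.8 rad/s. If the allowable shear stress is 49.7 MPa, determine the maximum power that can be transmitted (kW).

46.8 kW

J = πd⁴/32 = π(0.0468)⁴/32 = 4.710×10^-7 m⁴.
T_max = τ_allow·J/r = 4.97×10^7 × 4.710×10^-7 / 0.0234 = 1000 N·m.
ω = 46.8 rad/s, so P_max = T_max·ω = 4.681×10^4 W.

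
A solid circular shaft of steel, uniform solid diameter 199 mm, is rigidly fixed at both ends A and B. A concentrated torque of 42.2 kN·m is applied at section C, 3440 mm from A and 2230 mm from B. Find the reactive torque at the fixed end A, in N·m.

16600 N·m

With uniform GJ and both ends fixed, compatibility θ_AC = θ_CB gives T_A·a = T_B·b, together with T_A + T_B = T₀.
T_A = T₀·b/(a+b) = 42200·2230/5670 = 16600 N·m; T_B = 25600 N·m.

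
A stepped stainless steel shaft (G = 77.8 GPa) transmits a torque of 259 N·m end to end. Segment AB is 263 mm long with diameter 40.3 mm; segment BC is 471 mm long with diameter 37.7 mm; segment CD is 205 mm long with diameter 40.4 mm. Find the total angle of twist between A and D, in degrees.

J_AB = π(0.0403)⁴/32 = 2.59×10^-7 m⁴; J_BC = π(0.0377)⁴/32 = 1.98×10^-7 m⁴; J_CD = π(0.0404)⁴/32 = 2.62×10^-7 m⁴.
θ = (T/G)·Σ L_i/J_i = (259.0/77.8×10⁹)·(0.263/2.59×10^-7 + 0.471/1.98×10^-7 + 0.205/2.62×10^-7) = 0.01390 rad.

0.796°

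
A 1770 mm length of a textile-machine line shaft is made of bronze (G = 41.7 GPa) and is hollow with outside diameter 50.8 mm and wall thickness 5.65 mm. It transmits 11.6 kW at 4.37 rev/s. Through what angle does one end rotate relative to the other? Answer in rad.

0.0432 rad

ω = 2π·4.37 = 27.46 rad/s, so T = P/ω = 11.6×10³ / 27.46 = 422.5 N·m.
J = π(d_o⁴ − d_i⁴)/32 = π(0.0508⁴ − 0.0395⁴)/32 = 4.148×10^-7 m⁴.
θ = T·L/(G·J) = 422.5 × 1.77 / (41.7×10⁹ × 4.148×10^-7) = 0.04323 rad.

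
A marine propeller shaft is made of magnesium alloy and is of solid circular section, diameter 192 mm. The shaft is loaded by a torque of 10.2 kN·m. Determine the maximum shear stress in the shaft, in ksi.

J = πd⁴/32 = π(0.192)⁴/32 = 1.334×10^-4 m⁴.
τ_max = T·r/J = 10200 × 0.0960 / 1.334×10^-4 = 7.340×10^6 Pa.

1.06 ksi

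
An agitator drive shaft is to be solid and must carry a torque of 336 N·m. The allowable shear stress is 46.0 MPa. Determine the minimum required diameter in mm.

33.4 mm

For a solid shaft τ_max = 16T/(πd³), so d = (16T/(π τ_allow))^(1/3) = (16·336.0/(π·4.60×10^7))^(1/3) = 0.03338 m.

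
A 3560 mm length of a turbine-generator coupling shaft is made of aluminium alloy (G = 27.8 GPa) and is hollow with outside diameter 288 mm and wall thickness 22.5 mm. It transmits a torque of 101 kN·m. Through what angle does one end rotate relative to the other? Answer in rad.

J = π(d_o⁴ − d_i⁴)/32 = π(0.288⁴ − 0.243⁴)/32 = 3.331×10^-4 m⁴.
θ = T·L/(G·J) = 101000 × 3.56 / (27.8×10⁹ × 3.331×10^-4) = 0.03883 rad.

0.0388 rad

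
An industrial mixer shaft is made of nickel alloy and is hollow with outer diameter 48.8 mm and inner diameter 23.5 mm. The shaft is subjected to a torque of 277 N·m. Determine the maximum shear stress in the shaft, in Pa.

1.28e7 Pa

J = π(d_o⁴ − d_i⁴)/32 = π(0.0488⁴ − 0.0235⁴)/32 = 5.268×10^-7 m⁴.
τ_max = T·r/J = 277.0 × 0.0244 / 5.268×10^-7 = 1.283×10^7 Pa.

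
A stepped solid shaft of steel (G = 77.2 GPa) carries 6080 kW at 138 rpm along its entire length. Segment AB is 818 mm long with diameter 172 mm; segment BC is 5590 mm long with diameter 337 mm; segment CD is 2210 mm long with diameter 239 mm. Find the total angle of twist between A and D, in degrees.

ω = 2π·138/60 = 14.45 rad/s, so T = P/ω = 6080×10³ / 14.45 = 420700 N·m.
J_AB = π(0.172)⁴/32 = 8.59×10^-5 m⁴; J_BC = π(0.337)⁴/32 = 1.27×10^-3 m⁴; J_CD = π(0.239)⁴/32 = 3.20×10^-4 m⁴.
θ = (T/G)·Σ L_i/J_i = (420700/77.2×10⁹)·(0.818/8.59×10^-5 + 5.59/1.27×10^-3 + 2.21/3.20×10^-4) = 0.1135 rad.

6.51°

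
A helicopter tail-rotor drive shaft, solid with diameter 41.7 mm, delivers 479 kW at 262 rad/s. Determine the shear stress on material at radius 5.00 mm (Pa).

ω = 262 rad/s, so T = P/ω = 479×10³ / 262.0 = 1828 N·m.
J = πd⁴/32 = π(0.0417)⁴/32 = 2.969×10^-7 m⁴.
Shear stress varies linearly with radius: τ = T·r/J = 1828 × 0.00500 / 2.969×10^-7 = 3.079×10^7 Pa.

3.08e7 Pa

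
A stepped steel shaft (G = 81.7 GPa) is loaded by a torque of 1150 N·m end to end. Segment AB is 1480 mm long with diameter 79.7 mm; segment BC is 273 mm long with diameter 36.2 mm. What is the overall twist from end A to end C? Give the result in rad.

J_AB = π(0.0797)⁴/32 = 3.96×10^-6 m⁴; J_BC = π(0.0362)⁴/32 = 1.69×10^-7 m⁴.
θ = (T/G)·Σ L_i/J_i = (1150/81.7×10⁹)·(1.48/3.96×10^-6 + 0.273/1.69×10^-7) = 0.02805 rad.

0.0281 rad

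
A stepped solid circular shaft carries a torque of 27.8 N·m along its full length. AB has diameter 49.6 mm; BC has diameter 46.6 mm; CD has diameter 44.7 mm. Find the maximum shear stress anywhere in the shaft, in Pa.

1.59e6 Pa

Under the same torque, τ_max = 16T/(πd³) is largest where d is smallest — segment CD (d = 44.7 mm).
τ_max = 16·27.80/(π·(0.0447)³) = 1.585×10^6 Pa.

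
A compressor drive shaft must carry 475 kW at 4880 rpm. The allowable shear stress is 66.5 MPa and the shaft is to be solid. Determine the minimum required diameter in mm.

ω = 2π·4880/60 = 511.0 rad/s, so T = P/ω = 475×10³ / 511.0 = 929.5 N·m.
For a solid shaft τ_max = 16T/(πd³), so d = (16T/(π τ_allow))^(1/3) = (16·929.5/(π·6.65×10^7))^(1/3) = 0.04144 m.

41.4 mm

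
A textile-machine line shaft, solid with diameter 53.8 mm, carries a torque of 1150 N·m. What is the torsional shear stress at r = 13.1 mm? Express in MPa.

18.3 MPa

J = πd⁴/32 = π(0.0538)⁴/32 = 8.225×10^-7 m⁴.
Shear stress varies linearly with radius: τ = T·r/J = 1150 × 0.0131 / 8.225×10^-7 = 1.832×10^7 Pa.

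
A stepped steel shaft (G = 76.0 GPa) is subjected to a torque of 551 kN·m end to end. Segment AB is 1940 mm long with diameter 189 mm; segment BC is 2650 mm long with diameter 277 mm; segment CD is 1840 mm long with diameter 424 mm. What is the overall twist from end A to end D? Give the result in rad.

J_AB = π(0.189)⁴/32 = 1.25×10^-4 m⁴; J_BC = π(0.277)⁴/32 = 5.78×10^-4 m⁴; J_CD = π(0.424)⁴/32 = 3.17×10^-3 m⁴.
θ = (T/G)·Σ L_i/J_i = (551000/76.0×10⁹)·(1.94/1.25×10^-4 + 2.65/5.78×10^-4 + 1.84/3.17×10^-3) = 0.1497 rad.

0.150 rad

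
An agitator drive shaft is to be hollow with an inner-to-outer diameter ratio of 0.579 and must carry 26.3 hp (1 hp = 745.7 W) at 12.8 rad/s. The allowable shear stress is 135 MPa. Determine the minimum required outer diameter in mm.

40.2 mm

ω = 12.8 rad/s, so T = P/ω = 26.3×745.7 / 12.80 = 1532 N·m.
For a hollow shaft with d_i/d_o = 0.579: τ_max = 16T/(π d_o³ (1−k⁴)), so d_o = [16T/(π τ_allow (1−k⁴))]^(1/3) = [16·1532/(π·1.35×10^8·0.8876)]^(1/3) = 0.04023 m.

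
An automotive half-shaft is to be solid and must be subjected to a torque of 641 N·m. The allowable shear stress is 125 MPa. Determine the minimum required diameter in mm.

For a solid shaft τ_max = 16T/(πd³), so d = (16T/(π τ_allow))^(1/3) = (16·641.0/(π·1.25×10^8))^(1/3) = 0.02967 m.

29.7 mm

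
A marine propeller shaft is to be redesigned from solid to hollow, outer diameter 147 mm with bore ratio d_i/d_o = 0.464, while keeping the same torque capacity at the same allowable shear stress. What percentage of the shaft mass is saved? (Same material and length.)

19.0 %

Equal τ_max and T ⇒ the solid shaft needs d_s³ = d_o³(1−k⁴), so d_s = 147·(1−0.464⁴)^(1/3) = 144.7 mm.
Area ratio A_h/A_s = d_o²(1−k²)/d_s² = (1−k²)/(1−k⁴)^(2/3) = 0.8099.
Mass saving = 1 − 0.8099 = 19.0 %.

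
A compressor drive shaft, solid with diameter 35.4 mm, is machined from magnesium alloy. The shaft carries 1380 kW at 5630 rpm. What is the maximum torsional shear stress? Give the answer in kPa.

ω = 2π·5630/60 = 589.6 rad/s, so T = P/ω = 1380×10³ / 589.6 = 2341 N·m.
J = πd⁴/32 = π(0.0354)⁴/32 = 1.542×10^-7 m⁴.
τ_max = T·r/J = 2341 × 0.0177 / 1.542×10^-7 = 2.687×10^8 Pa.

269000 kPa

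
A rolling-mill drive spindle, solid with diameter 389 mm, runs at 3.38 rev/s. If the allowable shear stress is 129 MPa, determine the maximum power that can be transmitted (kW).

31700 kW

J = πd⁴/32 = π(0.389)⁴/32 = 2.248×10^-3 m⁴.
T_max = τ_allow·J/r = 1.29×10^8 × 2.248×10^-3 / 0.195 = 1.491e6 N·m.
ω = 2π·3.38 = 21.24 rad/s, so P_max = T_max·ω = 3.166×10^7 W.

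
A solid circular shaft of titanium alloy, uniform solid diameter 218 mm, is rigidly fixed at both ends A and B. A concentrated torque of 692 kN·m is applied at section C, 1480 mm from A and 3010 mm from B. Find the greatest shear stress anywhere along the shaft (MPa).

228 MPa

With uniform GJ and both ends fixed, compatibility θ_AC = θ_CB gives T_A·a = T_B·b, together with T_A + T_B = T₀.
T_A = T₀·b/(a+b) = 692000·3010/4490 = 463900 N·m; T_B = 228100 N·m.
τ in each portion: τ_AC = 2.28×10^8 Pa, τ_CB = 1.12×10^8 Pa; maximum is in AC.
τ_max = T_AC·r/J = 463900·0.109/2.22×10^-4 = 2.280×10^8 Pa.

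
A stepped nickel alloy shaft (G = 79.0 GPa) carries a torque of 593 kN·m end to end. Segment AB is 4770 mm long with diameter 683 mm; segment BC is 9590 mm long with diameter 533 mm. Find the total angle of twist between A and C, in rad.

J_AB = π(0.683)⁴/32 = 0.0214 m⁴; J_BC = π(0.533)⁴/32 = 7.92×10^-3 m⁴.
θ = (T/G)·Σ L_i/J_i = (593000/79.0×10⁹)·(4.77/0.0214 + 9.59/7.92×10^-3) = 0.01076 rad.

0.0108 rad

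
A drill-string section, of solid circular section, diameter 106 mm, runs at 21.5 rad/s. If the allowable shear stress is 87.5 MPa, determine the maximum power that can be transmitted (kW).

J = πd⁴/32 = π(0.106)⁴/32 = 1.239×10^-5 m⁴.
T_max = τ_allow·J/r = 8.75×10^7 × 1.239×10^-5 / 0.0530 = 20460 N·m.
ω = 21.5 rad/s, so P_max = T_max·ω = 4.399×10^5 W.

440 kW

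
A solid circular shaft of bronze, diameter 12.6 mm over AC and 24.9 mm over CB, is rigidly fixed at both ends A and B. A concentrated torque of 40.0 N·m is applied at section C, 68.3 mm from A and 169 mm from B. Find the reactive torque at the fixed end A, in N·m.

Compatibility: T_A·a/J_AC = T_B·b/J_CB with T_A + T_B = T₀.
J_AC = 2.47×10^-9 m⁴, J_CB = 3.77×10^-8 m⁴, so T_A = T₀·(J_AC/a)/((J_AC/a)+(J_CB/b)) = 5.584 N·m, T_B = 34.42 N·m.

5.58 N·m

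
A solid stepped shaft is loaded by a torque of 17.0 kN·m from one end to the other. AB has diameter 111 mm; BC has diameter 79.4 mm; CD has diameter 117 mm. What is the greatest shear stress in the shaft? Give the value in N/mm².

173 N/mm²

Under the same torque, τ_max = 16T/(πd³) is largest where d is smallest — segment BC (d = 79.4 mm).
τ_max = 16·17000/(π·(0.0794)³) = 1.730×10^8 Pa.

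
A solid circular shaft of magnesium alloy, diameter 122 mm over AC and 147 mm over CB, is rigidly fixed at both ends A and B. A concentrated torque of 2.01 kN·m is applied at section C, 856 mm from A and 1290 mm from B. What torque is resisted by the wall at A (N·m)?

838 N·m

Compatibility: T_A·a/J_AC = T_B·b/J_CB with T_A + T_B = T₀.
J_AC = 2.17×10^-5 m⁴, J_CB = 4.58×10^-5 m⁴, so T_A = T₀·(J_AC/a)/((J_AC/a)+(J_CB/b)) = 838.0 N·m, T_B = 1172 N·m.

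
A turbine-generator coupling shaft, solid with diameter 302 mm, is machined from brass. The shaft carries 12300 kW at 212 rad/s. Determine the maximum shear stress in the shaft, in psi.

1560 psi

ω = 212 rad/s, so T = P/ω = 12300×10³ / 212.0 = 58020 N·m.
J = πd⁴/32 = π(0.302)⁴/32 = 8.166×10^-4 m⁴.
τ_max = T·r/J = 58020 × 0.151 / 8.166×10^-4 = 1.073×10^7 Pa.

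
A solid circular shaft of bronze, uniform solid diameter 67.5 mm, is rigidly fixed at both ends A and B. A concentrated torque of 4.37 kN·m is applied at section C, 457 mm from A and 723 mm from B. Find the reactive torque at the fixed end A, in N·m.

With uniform GJ and both ends fixed, compatibility θ_AC = θ_CB gives T_A·a = T_B·b, together with T_A + T_B = T₀.
T_A = T₀·b/(a+b) = 4370·723/1180 = 2678 N·m; T_B = 1692 N·m.

2680 N·m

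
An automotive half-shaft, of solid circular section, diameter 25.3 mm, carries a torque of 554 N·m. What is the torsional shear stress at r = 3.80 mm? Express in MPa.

J = πd⁴/32 = π(0.0253)⁴/32 = 4.022×10^-8 m⁴.
Shear stress varies linearly with radius: τ = T·r/J = 554.0 × 0.00380 / 4.022×10^-8 = 5.234×10^7 Pa.

52.3 MPa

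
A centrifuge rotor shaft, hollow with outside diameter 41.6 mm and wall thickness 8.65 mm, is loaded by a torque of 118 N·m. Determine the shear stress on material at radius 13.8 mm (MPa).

J = π(d_o⁴ − d_i⁴)/32 = π(0.0416⁴ − 0.0243⁴)/32 = 2.598×10^-7 m⁴.
Shear stress varies linearly with radius: τ = T·r/J = 118.0 × 0.0138 / 2.598×10^-7 = 6.268×10^6 Pa.

6.27 MPa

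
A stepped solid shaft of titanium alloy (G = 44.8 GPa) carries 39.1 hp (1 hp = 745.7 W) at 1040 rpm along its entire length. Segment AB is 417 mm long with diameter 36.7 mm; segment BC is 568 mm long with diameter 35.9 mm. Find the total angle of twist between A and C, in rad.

ω = 2π·1040/60 = 108.9 rad/s, so T = P/ω = 39.1×745.7 / 108.9 = 267.7 N·m.
J_AB = π(0.0367)⁴/32 = 1.78×10^-7 m⁴; J_BC = π(0.0359)⁴/32 = 1.63×10^-7 m⁴.
θ = (T/G)·Σ L_i/J_i = (267.7/44.8×10⁹)·(0.417/1.78×10^-7 + 0.568/1.63×10^-7) = 0.03481 rad.

0.0348 rad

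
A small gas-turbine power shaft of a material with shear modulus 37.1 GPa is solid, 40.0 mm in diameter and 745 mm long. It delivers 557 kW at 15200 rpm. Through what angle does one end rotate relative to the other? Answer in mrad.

28.0 mrad

ω = 2π·15200/60 = 1592 rad/s, so T = P/ω = 557×10³ / 1592 = 349.9 N·m.
J = πd⁴/32 = π(0.0400)⁴/32 = 2.513×10^-7 m⁴.
θ = T·L/(G·J) = 349.9 × 0.745 / (37.1×10⁹ × 2.513×10^-7) = 0.02796 rad.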